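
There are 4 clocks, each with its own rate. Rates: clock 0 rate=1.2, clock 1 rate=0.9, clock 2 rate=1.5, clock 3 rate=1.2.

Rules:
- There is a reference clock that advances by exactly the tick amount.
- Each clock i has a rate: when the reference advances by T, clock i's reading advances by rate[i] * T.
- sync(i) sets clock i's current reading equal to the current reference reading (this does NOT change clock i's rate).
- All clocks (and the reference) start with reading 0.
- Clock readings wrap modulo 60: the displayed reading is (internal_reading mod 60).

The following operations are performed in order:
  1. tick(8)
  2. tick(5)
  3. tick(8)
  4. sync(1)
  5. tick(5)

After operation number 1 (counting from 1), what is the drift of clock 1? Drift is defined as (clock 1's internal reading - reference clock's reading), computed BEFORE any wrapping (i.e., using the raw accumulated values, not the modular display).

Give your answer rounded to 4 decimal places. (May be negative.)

After op 1 tick(8): ref=8.0000 raw=[9.6000 7.2000 12.0000 9.6000]
Drift of clock 1 after op 1: 7.2000 - 8.0000 = -0.8000

Answer: -0.8000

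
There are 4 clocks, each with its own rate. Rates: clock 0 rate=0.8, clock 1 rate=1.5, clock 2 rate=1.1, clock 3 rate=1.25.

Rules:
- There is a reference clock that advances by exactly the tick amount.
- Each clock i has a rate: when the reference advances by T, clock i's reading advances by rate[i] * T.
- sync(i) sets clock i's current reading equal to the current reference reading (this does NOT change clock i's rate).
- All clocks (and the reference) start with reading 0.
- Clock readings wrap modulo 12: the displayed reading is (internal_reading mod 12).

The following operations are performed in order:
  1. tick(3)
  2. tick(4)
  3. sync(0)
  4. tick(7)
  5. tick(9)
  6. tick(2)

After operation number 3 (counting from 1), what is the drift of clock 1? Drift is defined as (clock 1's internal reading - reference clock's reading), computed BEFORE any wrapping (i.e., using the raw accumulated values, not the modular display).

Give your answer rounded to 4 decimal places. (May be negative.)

After op 1 tick(3): ref=3.0000 raw=[2.4000 4.5000 3.3000 3.7500]
After op 2 tick(4): ref=7.0000 raw=[5.6000 10.5000 7.7000 8.7500]
After op 3 sync(0): ref=7.0000 raw=[7.0000 10.5000 7.7000 8.7500]
Drift of clock 1 after op 3: 10.5000 - 7.0000 = 3.5000

Answer: 3.5000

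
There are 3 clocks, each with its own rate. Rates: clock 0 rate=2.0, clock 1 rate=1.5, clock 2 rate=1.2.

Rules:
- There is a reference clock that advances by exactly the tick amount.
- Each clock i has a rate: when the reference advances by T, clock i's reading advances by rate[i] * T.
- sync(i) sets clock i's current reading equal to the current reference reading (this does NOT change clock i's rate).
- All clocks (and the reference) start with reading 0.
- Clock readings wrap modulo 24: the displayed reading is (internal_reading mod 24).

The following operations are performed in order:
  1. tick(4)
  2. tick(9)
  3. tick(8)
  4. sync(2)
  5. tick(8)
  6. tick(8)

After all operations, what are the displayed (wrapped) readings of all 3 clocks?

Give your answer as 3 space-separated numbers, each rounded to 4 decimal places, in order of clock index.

After op 1 tick(4): ref=4.0000 raw=[8.0000 6.0000 4.8000]
After op 2 tick(9): ref=13.0000 raw=[26.0000 19.5000 15.6000]
After op 3 tick(8): ref=21.0000 raw=[42.0000 31.5000 25.2000]
After op 4 sync(2): ref=21.0000 raw=[42.0000 31.5000 21.0000]
After op 5 tick(8): ref=29.0000 raw=[58.0000 43.5000 30.6000]
After op 6 tick(8): ref=37.0000 raw=[74.0000 55.5000 40.2000]
Wrap final raw readings (mod 24): 74.0000 mod 24 = 2.0000; 55.5000 mod 24 = 7.5000; 40.2000 mod 24 = 16.2000

Answer: 2.0000 7.5000 16.2000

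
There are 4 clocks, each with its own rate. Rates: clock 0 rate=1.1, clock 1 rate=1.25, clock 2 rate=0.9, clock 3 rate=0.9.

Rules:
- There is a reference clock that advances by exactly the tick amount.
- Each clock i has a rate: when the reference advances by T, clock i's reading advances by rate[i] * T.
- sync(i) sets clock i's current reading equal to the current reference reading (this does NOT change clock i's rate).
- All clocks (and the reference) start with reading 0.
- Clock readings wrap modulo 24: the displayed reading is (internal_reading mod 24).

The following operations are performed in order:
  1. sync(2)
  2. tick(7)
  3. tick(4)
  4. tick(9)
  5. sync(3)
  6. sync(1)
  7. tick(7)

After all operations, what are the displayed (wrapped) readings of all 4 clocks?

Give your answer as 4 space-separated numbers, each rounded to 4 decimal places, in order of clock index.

After op 1 sync(2): ref=0.0000 raw=[0.0000 0.0000 0.0000 0.0000]
After op 2 tick(7): ref=7.0000 raw=[7.7000 8.7500 6.3000 6.3000]
After op 3 tick(4): ref=11.0000 raw=[12.1000 13.7500 9.9000 9.9000]
After op 4 tick(9): ref=20.0000 raw=[22.0000 25.0000 18.0000 18.0000]
After op 5 sync(3): ref=20.0000 raw=[22.0000 25.0000 18.0000 20.0000]
After op 6 sync(1): ref=20.0000 raw=[22.0000 20.0000 18.0000 20.0000]
After op 7 tick(7): ref=27.0000 raw=[29.7000 28.7500 24.3000 26.3000]
Wrap final raw readings (mod 24): 29.7000 mod 24 = 5.7000; 28.7500 mod 24 = 4.7500; 24.3000 mod 24 = 0.3000; 26.3000 mod 24 = 2.3000

Answer: 5.7000 4.7500 0.3000 2.3000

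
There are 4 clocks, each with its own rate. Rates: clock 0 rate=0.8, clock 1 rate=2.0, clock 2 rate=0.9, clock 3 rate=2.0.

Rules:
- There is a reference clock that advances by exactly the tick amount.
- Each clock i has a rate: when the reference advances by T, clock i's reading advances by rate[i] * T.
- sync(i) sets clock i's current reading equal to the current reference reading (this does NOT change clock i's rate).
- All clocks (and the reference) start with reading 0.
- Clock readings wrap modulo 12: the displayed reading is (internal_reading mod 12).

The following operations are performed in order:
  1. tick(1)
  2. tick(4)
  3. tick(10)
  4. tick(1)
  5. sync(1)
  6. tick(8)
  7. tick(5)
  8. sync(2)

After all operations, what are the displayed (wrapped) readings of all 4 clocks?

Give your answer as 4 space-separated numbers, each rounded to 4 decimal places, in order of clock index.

After op 1 tick(1): ref=1.0000 raw=[0.8000 2.0000 0.9000 2.0000]
After op 2 tick(4): ref=5.0000 raw=[4.0000 10.0000 4.5000 10.0000]
After op 3 tick(10): ref=15.0000 raw=[12.0000 30.0000 13.5000 30.0000]
After op 4 tick(1): ref=16.0000 raw=[12.8000 32.0000 14.4000 32.0000]
After op 5 sync(1): ref=16.0000 raw=[12.8000 16.0000 14.4000 32.0000]
After op 6 tick(8): ref=24.0000 raw=[19.2000 32.0000 21.6000 48.0000]
After op 7 tick(5): ref=29.0000 raw=[23.2000 42.0000 26.1000 58.0000]
After op 8 sync(2): ref=29.0000 raw=[23.2000 42.0000 29.0000 58.0000]
Wrap final raw readings (mod 12): 23.2000 mod 12 = 11.2000; 42.0000 mod 12 = 6.0000; 29.0000 mod 12 = 5.0000; 58.0000 mod 12 = 10.0000

Answer: 11.2000 6.0000 5.0000 10.0000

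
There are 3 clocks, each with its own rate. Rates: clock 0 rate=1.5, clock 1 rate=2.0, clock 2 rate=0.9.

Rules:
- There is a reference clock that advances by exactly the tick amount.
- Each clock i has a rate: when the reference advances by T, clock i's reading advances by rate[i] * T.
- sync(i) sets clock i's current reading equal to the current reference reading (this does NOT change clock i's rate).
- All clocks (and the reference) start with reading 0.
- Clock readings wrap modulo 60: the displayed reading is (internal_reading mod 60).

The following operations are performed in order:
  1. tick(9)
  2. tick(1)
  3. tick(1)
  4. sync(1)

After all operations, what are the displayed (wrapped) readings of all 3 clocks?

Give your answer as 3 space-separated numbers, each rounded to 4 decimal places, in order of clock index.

Answer: 16.5000 11.0000 9.9000

Derivation:
After op 1 tick(9): ref=9.0000 raw=[13.5000 18.0000 8.1000]
After op 2 tick(1): ref=10.0000 raw=[15.0000 20.0000 9.0000]
After op 3 tick(1): ref=11.0000 raw=[16.5000 22.0000 9.9000]
After op 4 sync(1): ref=11.0000 raw=[16.5000 11.0000 9.9000]
Wrap final raw readings (mod 60): 16.5000 mod 60 = 16.5000; 11.0000 mod 60 = 11.0000; 9.9000 mod 60 = 9.9000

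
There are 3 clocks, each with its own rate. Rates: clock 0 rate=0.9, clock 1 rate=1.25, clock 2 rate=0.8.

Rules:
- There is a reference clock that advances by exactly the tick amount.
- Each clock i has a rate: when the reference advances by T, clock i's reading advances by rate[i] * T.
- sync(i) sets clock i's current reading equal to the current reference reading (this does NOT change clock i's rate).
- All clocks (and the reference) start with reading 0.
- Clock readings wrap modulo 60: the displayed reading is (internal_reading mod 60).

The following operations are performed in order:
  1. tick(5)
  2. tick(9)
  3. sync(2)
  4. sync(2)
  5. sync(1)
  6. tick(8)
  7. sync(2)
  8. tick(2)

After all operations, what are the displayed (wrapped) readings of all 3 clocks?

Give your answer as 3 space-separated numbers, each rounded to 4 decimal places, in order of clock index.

Answer: 21.6000 26.5000 23.6000

Derivation:
After op 1 tick(5): ref=5.0000 raw=[4.5000 6.2500 4.0000]
After op 2 tick(9): ref=14.0000 raw=[12.6000 17.5000 11.2000]
After op 3 sync(2): ref=14.0000 raw=[12.6000 17.5000 14.0000]
After op 4 sync(2): ref=14.0000 raw=[12.6000 17.5000 14.0000]
After op 5 sync(1): ref=14.0000 raw=[12.6000 14.0000 14.0000]
After op 6 tick(8): ref=22.0000 raw=[19.8000 24.0000 20.4000]
After op 7 sync(2): ref=22.0000 raw=[19.8000 24.0000 22.0000]
After op 8 tick(2): ref=24.0000 raw=[21.6000 26.5000 23.6000]
Wrap final raw readings (mod 60): 21.6000 mod 60 = 21.6000; 26.5000 mod 60 = 26.5000; 23.6000 mod 60 = 23.6000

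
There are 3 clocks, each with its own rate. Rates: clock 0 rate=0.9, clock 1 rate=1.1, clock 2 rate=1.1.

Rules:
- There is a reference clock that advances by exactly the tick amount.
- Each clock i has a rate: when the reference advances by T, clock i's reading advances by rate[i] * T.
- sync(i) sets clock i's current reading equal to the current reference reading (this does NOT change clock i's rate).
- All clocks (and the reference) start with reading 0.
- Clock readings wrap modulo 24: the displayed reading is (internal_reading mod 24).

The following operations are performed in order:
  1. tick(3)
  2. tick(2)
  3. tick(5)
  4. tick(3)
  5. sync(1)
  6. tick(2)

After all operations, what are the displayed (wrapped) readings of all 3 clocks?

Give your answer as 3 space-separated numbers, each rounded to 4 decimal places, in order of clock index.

Answer: 13.5000 15.2000 16.5000

Derivation:
After op 1 tick(3): ref=3.0000 raw=[2.7000 3.3000 3.3000]
After op 2 tick(2): ref=5.0000 raw=[4.5000 5.5000 5.5000]
After op 3 tick(5): ref=10.0000 raw=[9.0000 11.0000 11.0000]
After op 4 tick(3): ref=13.0000 raw=[11.7000 14.3000 14.3000]
After op 5 sync(1): ref=13.0000 raw=[11.7000 13.0000 14.3000]
After op 6 tick(2): ref=15.0000 raw=[13.5000 15.2000 16.5000]
Wrap final raw readings (mod 24): 13.5000 mod 24 = 13.5000; 15.2000 mod 24 = 15.2000; 16.5000 mod 24 = 16.5000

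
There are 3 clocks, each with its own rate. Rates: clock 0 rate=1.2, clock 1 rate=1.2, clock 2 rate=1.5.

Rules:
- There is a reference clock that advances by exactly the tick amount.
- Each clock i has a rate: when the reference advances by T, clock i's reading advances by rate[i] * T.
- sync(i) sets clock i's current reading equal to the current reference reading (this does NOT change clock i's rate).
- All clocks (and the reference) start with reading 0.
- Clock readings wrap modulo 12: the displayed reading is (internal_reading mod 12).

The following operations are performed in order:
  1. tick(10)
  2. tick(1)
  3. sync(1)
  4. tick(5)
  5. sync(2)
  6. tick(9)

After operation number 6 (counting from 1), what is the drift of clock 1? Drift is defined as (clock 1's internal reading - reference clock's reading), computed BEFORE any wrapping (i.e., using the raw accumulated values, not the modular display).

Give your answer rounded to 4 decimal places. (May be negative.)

Answer: 2.8000

Derivation:
After op 1 tick(10): ref=10.0000 raw=[12.0000 12.0000 15.0000]
After op 2 tick(1): ref=11.0000 raw=[13.2000 13.2000 16.5000]
After op 3 sync(1): ref=11.0000 raw=[13.2000 11.0000 16.5000]
After op 4 tick(5): ref=16.0000 raw=[19.2000 17.0000 24.0000]
After op 5 sync(2): ref=16.0000 raw=[19.2000 17.0000 16.0000]
After op 6 tick(9): ref=25.0000 raw=[30.0000 27.8000 29.5000]
Drift of clock 1 after op 6: 27.8000 - 25.0000 = 2.8000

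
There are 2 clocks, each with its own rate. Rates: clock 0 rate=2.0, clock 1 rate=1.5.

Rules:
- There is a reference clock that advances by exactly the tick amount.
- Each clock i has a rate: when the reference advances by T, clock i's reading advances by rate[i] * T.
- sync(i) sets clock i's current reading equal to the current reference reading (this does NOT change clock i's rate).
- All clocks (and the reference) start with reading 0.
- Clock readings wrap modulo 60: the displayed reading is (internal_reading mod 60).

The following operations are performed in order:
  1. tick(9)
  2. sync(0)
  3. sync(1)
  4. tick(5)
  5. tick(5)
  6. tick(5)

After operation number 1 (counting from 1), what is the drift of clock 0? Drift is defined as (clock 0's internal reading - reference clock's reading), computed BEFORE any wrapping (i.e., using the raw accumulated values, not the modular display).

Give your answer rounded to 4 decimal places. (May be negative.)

Answer: 9.0000

Derivation:
After op 1 tick(9): ref=9.0000 raw=[18.0000 13.5000]
Drift of clock 0 after op 1: 18.0000 - 9.0000 = 9.0000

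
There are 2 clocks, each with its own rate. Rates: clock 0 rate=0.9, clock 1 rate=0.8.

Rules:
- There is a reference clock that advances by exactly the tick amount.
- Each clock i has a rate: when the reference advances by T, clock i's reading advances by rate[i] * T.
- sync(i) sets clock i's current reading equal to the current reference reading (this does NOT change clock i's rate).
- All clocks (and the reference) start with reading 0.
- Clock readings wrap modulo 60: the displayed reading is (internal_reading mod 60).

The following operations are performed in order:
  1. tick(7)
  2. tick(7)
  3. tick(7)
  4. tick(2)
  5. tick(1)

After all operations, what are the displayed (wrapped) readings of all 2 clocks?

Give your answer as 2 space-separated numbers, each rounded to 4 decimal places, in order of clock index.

After op 1 tick(7): ref=7.0000 raw=[6.3000 5.6000]
After op 2 tick(7): ref=14.0000 raw=[12.6000 11.2000]
After op 3 tick(7): ref=21.0000 raw=[18.9000 16.8000]
After op 4 tick(2): ref=23.0000 raw=[20.7000 18.4000]
After op 5 tick(1): ref=24.0000 raw=[21.6000 19.2000]
Wrap final raw readings (mod 60): 21.6000 mod 60 = 21.6000; 19.2000 mod 60 = 19.2000

Answer: 21.6000 19.2000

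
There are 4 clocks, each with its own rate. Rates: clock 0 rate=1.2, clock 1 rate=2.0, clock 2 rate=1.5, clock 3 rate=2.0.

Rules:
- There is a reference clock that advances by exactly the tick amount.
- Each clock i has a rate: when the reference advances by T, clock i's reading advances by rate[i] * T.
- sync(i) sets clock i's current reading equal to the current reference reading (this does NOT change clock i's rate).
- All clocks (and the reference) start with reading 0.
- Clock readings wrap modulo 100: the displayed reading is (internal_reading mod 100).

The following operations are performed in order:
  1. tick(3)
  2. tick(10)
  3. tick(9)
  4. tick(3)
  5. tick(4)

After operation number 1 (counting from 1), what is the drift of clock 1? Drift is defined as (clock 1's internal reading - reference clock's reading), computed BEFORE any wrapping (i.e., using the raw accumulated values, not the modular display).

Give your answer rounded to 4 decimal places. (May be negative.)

Answer: 3.0000

Derivation:
After op 1 tick(3): ref=3.0000 raw=[3.6000 6.0000 4.5000 6.0000]
Drift of clock 1 after op 1: 6.0000 - 3.0000 = 3.0000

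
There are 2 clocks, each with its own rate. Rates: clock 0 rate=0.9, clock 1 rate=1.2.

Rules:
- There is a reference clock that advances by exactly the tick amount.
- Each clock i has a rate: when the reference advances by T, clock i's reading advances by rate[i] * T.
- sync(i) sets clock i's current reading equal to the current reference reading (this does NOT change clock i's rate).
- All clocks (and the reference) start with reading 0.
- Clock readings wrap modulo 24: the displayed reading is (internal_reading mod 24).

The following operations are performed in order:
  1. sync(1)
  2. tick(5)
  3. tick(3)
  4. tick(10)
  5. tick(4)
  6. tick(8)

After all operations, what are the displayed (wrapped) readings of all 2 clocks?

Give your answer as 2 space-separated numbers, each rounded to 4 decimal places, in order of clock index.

Answer: 3.0000 12.0000

Derivation:
After op 1 sync(1): ref=0.0000 raw=[0.0000 0.0000]
After op 2 tick(5): ref=5.0000 raw=[4.5000 6.0000]
After op 3 tick(3): ref=8.0000 raw=[7.2000 9.6000]
After op 4 tick(10): ref=18.0000 raw=[16.2000 21.6000]
After op 5 tick(4): ref=22.0000 raw=[19.8000 26.4000]
After op 6 tick(8): ref=30.0000 raw=[27.0000 36.0000]
Wrap final raw readings (mod 24): 27.0000 mod 24 = 3.0000; 36.0000 mod 24 = 12.0000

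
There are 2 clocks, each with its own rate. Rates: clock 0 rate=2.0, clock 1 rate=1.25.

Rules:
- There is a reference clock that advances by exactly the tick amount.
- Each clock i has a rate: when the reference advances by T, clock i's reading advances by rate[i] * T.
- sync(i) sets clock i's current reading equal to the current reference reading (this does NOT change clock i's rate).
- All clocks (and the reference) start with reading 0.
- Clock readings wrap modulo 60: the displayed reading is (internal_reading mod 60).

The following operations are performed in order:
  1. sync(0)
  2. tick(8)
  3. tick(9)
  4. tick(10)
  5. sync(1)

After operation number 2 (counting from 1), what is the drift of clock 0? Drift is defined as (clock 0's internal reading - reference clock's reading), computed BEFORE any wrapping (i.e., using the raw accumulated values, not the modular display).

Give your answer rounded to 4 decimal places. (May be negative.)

After op 1 sync(0): ref=0.0000 raw=[0.0000 0.0000]
After op 2 tick(8): ref=8.0000 raw=[16.0000 10.0000]
Drift of clock 0 after op 2: 16.0000 - 8.0000 = 8.0000

Answer: 8.0000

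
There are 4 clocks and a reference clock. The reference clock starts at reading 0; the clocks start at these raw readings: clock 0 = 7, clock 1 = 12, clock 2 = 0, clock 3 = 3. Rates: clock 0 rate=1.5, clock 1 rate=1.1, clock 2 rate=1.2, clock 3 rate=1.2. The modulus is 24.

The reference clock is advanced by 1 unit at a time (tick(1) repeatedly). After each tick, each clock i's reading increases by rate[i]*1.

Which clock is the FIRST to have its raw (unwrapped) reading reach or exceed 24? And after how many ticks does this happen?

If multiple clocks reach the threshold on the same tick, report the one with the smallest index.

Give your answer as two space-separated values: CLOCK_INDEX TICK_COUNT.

Answer: 1 11

Derivation:
clock 0: start=7, rate=1.5, needs 24-7 = 17; ticks = ceil(17/1.5) = ceil(11.3333) = 12; reading at tick 12 = 7 + 1.5*12 = 25.0000
clock 1: start=12, rate=1.1, needs 24-12 = 12; ticks = ceil(12/1.1) = ceil(10.9091) = 11; reading at tick 11 = 12 + 1.1*11 = 24.1000
clock 2: start=0, rate=1.2, needs 24-0 = 24; ticks = ceil(24/1.2) = ceil(20.0000) = 20; reading at tick 20 = 0 + 1.2*20 = 24.0000
clock 3: start=3, rate=1.2, needs 24-3 = 21; ticks = ceil(21/1.2) = ceil(17.5000) = 18; reading at tick 18 = 3 + 1.2*18 = 24.6000
Minimum tick count = 11; winners = [1]; smallest index = 1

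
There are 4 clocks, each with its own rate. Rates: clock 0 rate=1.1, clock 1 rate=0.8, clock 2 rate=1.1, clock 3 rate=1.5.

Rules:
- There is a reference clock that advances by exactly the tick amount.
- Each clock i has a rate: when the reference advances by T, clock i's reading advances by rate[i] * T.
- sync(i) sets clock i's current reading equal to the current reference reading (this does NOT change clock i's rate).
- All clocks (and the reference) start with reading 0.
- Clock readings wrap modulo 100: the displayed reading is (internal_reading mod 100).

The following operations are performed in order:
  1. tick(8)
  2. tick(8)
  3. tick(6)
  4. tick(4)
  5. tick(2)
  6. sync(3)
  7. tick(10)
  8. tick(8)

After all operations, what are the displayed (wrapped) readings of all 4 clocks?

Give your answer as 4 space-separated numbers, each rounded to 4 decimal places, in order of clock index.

Answer: 50.6000 36.8000 50.6000 55.0000

Derivation:
After op 1 tick(8): ref=8.0000 raw=[8.8000 6.4000 8.8000 12.0000]
After op 2 tick(8): ref=16.0000 raw=[17.6000 12.8000 17.6000 24.0000]
After op 3 tick(6): ref=22.0000 raw=[24.2000 17.6000 24.2000 33.0000]
After op 4 tick(4): ref=26.0000 raw=[28.6000 20.8000 28.6000 39.0000]
After op 5 tick(2): ref=28.0000 raw=[30.8000 22.4000 30.8000 42.0000]
After op 6 sync(3): ref=28.0000 raw=[30.8000 22.4000 30.8000 28.0000]
After op 7 tick(10): ref=38.0000 raw=[41.8000 30.4000 41.8000 43.0000]
After op 8 tick(8): ref=46.0000 raw=[50.6000 36.8000 50.6000 55.0000]
Wrap final raw readings (mod 100): 50.6000 mod 100 = 50.6000; 36.8000 mod 100 = 36.8000; 50.6000 mod 100 = 50.6000; 55.0000 mod 100 = 55.0000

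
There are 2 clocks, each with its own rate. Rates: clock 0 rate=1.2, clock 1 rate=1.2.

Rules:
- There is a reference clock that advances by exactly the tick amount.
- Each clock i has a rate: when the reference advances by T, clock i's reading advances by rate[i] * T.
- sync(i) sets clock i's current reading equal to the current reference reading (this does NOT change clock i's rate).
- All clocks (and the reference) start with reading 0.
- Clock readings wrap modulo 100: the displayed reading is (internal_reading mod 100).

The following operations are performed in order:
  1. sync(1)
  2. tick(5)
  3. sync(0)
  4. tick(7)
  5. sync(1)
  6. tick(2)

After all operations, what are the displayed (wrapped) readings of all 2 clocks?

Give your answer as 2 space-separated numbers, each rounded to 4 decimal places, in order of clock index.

After op 1 sync(1): ref=0.0000 raw=[0.0000 0.0000]
After op 2 tick(5): ref=5.0000 raw=[6.0000 6.0000]
After op 3 sync(0): ref=5.0000 raw=[5.0000 6.0000]
After op 4 tick(7): ref=12.0000 raw=[13.4000 14.4000]
After op 5 sync(1): ref=12.0000 raw=[13.4000 12.0000]
After op 6 tick(2): ref=14.0000 raw=[15.8000 14.4000]
Wrap final raw readings (mod 100): 15.8000 mod 100 = 15.8000; 14.4000 mod 100 = 14.4000

Answer: 15.8000 14.4000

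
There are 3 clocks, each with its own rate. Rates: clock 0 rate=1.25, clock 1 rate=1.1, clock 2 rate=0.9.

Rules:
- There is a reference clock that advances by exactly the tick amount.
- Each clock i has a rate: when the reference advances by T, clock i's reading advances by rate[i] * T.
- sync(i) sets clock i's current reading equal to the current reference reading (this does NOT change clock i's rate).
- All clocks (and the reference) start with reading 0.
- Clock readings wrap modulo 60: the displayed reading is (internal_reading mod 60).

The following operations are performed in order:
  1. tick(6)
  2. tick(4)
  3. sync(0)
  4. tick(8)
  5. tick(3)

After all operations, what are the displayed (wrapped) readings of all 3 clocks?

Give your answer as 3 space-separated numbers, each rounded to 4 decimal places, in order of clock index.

Answer: 23.7500 23.1000 18.9000

Derivation:
After op 1 tick(6): ref=6.0000 raw=[7.5000 6.6000 5.4000]
After op 2 tick(4): ref=10.0000 raw=[12.5000 11.0000 9.0000]
After op 3 sync(0): ref=10.0000 raw=[10.0000 11.0000 9.0000]
After op 4 tick(8): ref=18.0000 raw=[20.0000 19.8000 16.2000]
After op 5 tick(3): ref=21.0000 raw=[23.7500 23.1000 18.9000]
Wrap final raw readings (mod 60): 23.7500 mod 60 = 23.7500; 23.1000 mod 60 = 23.1000; 18.9000 mod 60 = 18.9000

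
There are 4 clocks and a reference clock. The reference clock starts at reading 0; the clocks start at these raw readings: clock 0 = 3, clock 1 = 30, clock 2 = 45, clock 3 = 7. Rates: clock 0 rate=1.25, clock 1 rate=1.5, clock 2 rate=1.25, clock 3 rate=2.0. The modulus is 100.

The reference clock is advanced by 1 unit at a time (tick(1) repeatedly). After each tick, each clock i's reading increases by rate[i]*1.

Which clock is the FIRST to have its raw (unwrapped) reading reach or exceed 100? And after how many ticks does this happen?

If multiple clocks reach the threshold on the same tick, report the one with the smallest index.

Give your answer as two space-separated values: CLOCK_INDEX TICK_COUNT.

clock 0: start=3, rate=1.25, needs 100-3 = 97; ticks = ceil(97/1.25) = ceil(77.6000) = 78; reading at tick 78 = 3 + 1.25*78 = 100.5000
clock 1: start=30, rate=1.5, needs 100-30 = 70; ticks = ceil(70/1.5) = ceil(46.6667) = 47; reading at tick 47 = 30 + 1.5*47 = 100.5000
clock 2: start=45, rate=1.25, needs 100-45 = 55; ticks = ceil(55/1.25) = ceil(44.0000) = 44; reading at tick 44 = 45 + 1.25*44 = 100.0000
clock 3: start=7, rate=2.0, needs 100-7 = 93; ticks = ceil(93/2.0) = ceil(46.5000) = 47; reading at tick 47 = 7 + 2.0*47 = 101.0000
Minimum tick count = 44; winners = [2]; smallest index = 2

Answer: 2 44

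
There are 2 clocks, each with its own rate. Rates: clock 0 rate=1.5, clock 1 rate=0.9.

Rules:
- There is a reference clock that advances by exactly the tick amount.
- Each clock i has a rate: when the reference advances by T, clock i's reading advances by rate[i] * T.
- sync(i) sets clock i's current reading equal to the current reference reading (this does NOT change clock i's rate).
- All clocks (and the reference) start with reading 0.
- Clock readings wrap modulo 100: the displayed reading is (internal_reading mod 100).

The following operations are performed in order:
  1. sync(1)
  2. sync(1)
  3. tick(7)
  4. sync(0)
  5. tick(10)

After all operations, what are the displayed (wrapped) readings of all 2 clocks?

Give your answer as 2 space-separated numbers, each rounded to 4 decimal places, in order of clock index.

Answer: 22.0000 15.3000

Derivation:
After op 1 sync(1): ref=0.0000 raw=[0.0000 0.0000]
After op 2 sync(1): ref=0.0000 raw=[0.0000 0.0000]
After op 3 tick(7): ref=7.0000 raw=[10.5000 6.3000]
After op 4 sync(0): ref=7.0000 raw=[7.0000 6.3000]
After op 5 tick(10): ref=17.0000 raw=[22.0000 15.3000]
Wrap final raw readings (mod 100): 22.0000 mod 100 = 22.0000; 15.3000 mod 100 = 15.3000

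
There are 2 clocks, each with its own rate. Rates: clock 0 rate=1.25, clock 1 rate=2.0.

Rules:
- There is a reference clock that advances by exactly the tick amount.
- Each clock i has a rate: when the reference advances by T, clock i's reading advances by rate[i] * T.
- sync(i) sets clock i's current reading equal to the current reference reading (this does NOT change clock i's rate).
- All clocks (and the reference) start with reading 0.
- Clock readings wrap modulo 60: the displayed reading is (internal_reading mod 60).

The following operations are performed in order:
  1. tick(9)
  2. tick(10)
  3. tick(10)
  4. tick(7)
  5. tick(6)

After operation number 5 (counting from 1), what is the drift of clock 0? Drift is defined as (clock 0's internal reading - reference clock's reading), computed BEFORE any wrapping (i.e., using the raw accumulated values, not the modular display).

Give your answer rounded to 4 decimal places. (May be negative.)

After op 1 tick(9): ref=9.0000 raw=[11.2500 18.0000]
After op 2 tick(10): ref=19.0000 raw=[23.7500 38.0000]
After op 3 tick(10): ref=29.0000 raw=[36.2500 58.0000]
After op 4 tick(7): ref=36.0000 raw=[45.0000 72.0000]
After op 5 tick(6): ref=42.0000 raw=[52.5000 84.0000]
Drift of clock 0 after op 5: 52.5000 - 42.0000 = 10.5000

Answer: 10.5000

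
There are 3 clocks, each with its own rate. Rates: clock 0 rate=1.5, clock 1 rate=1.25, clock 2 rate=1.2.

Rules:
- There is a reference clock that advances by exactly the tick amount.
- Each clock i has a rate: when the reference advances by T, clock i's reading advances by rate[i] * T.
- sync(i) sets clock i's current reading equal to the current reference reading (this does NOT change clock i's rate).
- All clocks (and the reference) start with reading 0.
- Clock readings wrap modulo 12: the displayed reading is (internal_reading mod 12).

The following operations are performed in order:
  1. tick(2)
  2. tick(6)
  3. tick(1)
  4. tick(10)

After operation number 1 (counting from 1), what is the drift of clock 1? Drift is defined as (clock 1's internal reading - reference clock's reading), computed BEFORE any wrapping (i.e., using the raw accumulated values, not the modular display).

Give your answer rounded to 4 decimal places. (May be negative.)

After op 1 tick(2): ref=2.0000 raw=[3.0000 2.5000 2.4000]
Drift of clock 1 after op 1: 2.5000 - 2.0000 = 0.5000

Answer: 0.5000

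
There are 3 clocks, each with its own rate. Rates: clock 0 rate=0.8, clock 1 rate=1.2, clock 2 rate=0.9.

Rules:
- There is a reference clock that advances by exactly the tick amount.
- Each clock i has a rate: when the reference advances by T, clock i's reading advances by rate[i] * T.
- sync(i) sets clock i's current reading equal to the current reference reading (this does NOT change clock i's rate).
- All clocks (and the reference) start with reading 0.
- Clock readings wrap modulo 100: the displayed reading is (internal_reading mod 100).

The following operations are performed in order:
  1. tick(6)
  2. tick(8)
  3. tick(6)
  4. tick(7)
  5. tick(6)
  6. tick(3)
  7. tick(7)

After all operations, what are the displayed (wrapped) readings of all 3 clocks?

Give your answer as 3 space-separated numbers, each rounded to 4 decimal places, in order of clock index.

After op 1 tick(6): ref=6.0000 raw=[4.8000 7.2000 5.4000]
After op 2 tick(8): ref=14.0000 raw=[11.2000 16.8000 12.6000]
After op 3 tick(6): ref=20.0000 raw=[16.0000 24.0000 18.0000]
After op 4 tick(7): ref=27.0000 raw=[21.6000 32.4000 24.3000]
After op 5 tick(6): ref=33.0000 raw=[26.4000 39.6000 29.7000]
After op 6 tick(3): ref=36.0000 raw=[28.8000 43.2000 32.4000]
After op 7 tick(7): ref=43.0000 raw=[34.4000 51.6000 38.7000]
Wrap final raw readings (mod 100): 34.4000 mod 100 = 34.4000; 51.6000 mod 100 = 51.6000; 38.7000 mod 100 = 38.7000

Answer: 34.4000 51.6000 38.7000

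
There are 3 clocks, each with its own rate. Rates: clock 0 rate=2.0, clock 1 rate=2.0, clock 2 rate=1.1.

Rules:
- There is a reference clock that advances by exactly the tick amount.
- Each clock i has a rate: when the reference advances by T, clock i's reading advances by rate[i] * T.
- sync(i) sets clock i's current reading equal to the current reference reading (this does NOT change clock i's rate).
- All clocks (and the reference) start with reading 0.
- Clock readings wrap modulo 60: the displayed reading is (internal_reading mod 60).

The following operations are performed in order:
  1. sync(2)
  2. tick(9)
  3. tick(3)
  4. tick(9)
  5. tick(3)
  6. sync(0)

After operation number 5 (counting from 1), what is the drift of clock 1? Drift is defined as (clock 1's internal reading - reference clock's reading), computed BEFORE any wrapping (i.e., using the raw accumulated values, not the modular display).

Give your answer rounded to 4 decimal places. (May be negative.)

After op 1 sync(2): ref=0.0000 raw=[0.0000 0.0000 0.0000]
After op 2 tick(9): ref=9.0000 raw=[18.0000 18.0000 9.9000]
After op 3 tick(3): ref=12.0000 raw=[24.0000 24.0000 13.2000]
After op 4 tick(9): ref=21.0000 raw=[42.0000 42.0000 23.1000]
After op 5 tick(3): ref=24.0000 raw=[48.0000 48.0000 26.4000]
Drift of clock 1 after op 5: 48.0000 - 24.0000 = 24.0000

Answer: 24.0000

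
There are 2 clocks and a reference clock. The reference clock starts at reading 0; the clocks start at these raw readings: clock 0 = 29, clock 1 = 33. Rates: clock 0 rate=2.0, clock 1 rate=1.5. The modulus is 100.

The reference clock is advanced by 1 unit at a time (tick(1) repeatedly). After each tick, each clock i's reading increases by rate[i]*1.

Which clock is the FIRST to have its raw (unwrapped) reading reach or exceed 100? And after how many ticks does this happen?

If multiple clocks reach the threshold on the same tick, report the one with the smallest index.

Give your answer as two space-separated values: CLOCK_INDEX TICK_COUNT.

clock 0: start=29, rate=2.0, needs 100-29 = 71; ticks = ceil(71/2.0) = ceil(35.5000) = 36; reading at tick 36 = 29 + 2.0*36 = 101.0000
clock 1: start=33, rate=1.5, needs 100-33 = 67; ticks = ceil(67/1.5) = ceil(44.6667) = 45; reading at tick 45 = 33 + 1.5*45 = 100.5000
Minimum tick count = 36; winners = [0]; smallest index = 0

Answer: 0 36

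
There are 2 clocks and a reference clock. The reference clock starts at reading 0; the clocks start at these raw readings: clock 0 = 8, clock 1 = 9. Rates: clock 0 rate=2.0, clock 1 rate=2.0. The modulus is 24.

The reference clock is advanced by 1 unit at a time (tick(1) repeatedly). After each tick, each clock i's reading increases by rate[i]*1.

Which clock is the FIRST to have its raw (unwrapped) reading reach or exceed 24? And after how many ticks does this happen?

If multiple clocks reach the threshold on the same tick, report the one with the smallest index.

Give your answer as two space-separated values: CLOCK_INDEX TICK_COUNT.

clock 0: start=8, rate=2.0, needs 24-8 = 16; ticks = ceil(16/2.0) = ceil(8.0000) = 8; reading at tick 8 = 8 + 2.0*8 = 24.0000
clock 1: start=9, rate=2.0, needs 24-9 = 15; ticks = ceil(15/2.0) = ceil(7.5000) = 8; reading at tick 8 = 9 + 2.0*8 = 25.0000
Minimum tick count = 8; winners = [0, 1]; smallest index = 0

Answer: 0 8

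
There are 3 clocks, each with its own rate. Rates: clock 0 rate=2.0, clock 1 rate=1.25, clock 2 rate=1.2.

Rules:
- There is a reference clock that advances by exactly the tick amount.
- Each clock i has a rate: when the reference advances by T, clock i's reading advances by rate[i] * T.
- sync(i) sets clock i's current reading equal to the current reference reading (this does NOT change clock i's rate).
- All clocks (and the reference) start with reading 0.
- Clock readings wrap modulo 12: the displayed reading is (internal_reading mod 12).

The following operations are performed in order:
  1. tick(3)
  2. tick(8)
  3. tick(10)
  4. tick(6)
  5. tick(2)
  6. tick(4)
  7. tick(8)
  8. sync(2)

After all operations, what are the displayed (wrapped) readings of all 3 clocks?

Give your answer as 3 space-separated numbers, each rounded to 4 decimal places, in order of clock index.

Answer: 10.0000 3.2500 5.0000

Derivation:
After op 1 tick(3): ref=3.0000 raw=[6.0000 3.7500 3.6000]
After op 2 tick(8): ref=11.0000 raw=[22.0000 13.7500 13.2000]
After op 3 tick(10): ref=21.0000 raw=[42.0000 26.2500 25.2000]
After op 4 tick(6): ref=27.0000 raw=[54.0000 33.7500 32.4000]
After op 5 tick(2): ref=29.0000 raw=[58.0000 36.2500 34.8000]
After op 6 tick(4): ref=33.0000 raw=[66.0000 41.2500 39.6000]
After op 7 tick(8): ref=41.0000 raw=[82.0000 51.2500 49.2000]
After op 8 sync(2): ref=41.0000 raw=[82.0000 51.2500 41.0000]
Wrap final raw readings (mod 12): 82.0000 mod 12 = 10.0000; 51.2500 mod 12 = 3.2500; 41.0000 mod 12 = 5.0000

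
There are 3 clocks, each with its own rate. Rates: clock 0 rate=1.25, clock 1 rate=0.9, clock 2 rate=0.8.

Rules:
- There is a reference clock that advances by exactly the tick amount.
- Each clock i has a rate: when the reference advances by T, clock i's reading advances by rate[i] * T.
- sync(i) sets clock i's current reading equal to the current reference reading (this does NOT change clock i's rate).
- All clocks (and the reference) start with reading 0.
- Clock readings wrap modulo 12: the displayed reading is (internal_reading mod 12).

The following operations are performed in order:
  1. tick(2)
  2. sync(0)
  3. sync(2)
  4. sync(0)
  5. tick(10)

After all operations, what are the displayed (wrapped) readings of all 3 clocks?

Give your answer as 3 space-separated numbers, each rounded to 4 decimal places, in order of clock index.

After op 1 tick(2): ref=2.0000 raw=[2.5000 1.8000 1.6000]
After op 2 sync(0): ref=2.0000 raw=[2.0000 1.8000 1.6000]
After op 3 sync(2): ref=2.0000 raw=[2.0000 1.8000 2.0000]
After op 4 sync(0): ref=2.0000 raw=[2.0000 1.8000 2.0000]
After op 5 tick(10): ref=12.0000 raw=[14.5000 10.8000 10.0000]
Wrap final raw readings (mod 12): 14.5000 mod 12 = 2.5000; 10.8000 mod 12 = 10.8000; 10.0000 mod 12 = 10.0000

Answer: 2.5000 10.8000 10.0000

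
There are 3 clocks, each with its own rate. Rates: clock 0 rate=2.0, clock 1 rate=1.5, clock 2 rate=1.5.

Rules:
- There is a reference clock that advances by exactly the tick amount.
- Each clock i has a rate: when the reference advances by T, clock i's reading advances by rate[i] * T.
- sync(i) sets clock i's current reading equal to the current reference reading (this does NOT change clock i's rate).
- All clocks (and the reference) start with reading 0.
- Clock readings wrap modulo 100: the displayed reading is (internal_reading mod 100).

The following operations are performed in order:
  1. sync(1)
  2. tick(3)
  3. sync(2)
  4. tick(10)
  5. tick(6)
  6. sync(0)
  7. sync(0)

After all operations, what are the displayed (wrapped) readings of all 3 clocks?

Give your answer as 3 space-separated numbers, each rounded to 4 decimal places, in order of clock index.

After op 1 sync(1): ref=0.0000 raw=[0.0000 0.0000 0.0000]
After op 2 tick(3): ref=3.0000 raw=[6.0000 4.5000 4.5000]
After op 3 sync(2): ref=3.0000 raw=[6.0000 4.5000 3.0000]
After op 4 tick(10): ref=13.0000 raw=[26.0000 19.5000 18.0000]
After op 5 tick(6): ref=19.0000 raw=[38.0000 28.5000 27.0000]
After op 6 sync(0): ref=19.0000 raw=[19.0000 28.5000 27.0000]
After op 7 sync(0): ref=19.0000 raw=[19.0000 28.5000 27.0000]
Wrap final raw readings (mod 100): 19.0000 mod 100 = 19.0000; 28.5000 mod 100 = 28.5000; 27.0000 mod 100 = 27.0000

Answer: 19.0000 28.5000 27.0000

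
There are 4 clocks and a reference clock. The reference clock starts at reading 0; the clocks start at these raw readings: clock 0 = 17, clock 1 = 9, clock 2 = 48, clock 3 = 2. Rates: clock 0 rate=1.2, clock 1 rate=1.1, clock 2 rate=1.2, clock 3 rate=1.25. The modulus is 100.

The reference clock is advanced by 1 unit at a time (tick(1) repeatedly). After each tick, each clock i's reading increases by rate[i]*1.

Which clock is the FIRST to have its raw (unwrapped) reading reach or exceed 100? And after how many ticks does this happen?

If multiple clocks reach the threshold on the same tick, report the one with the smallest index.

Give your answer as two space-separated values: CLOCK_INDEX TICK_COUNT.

Answer: 2 44

Derivation:
clock 0: start=17, rate=1.2, needs 100-17 = 83; ticks = ceil(83/1.2) = ceil(69.1667) = 70; reading at tick 70 = 17 + 1.2*70 = 101.0000
clock 1: start=9, rate=1.1, needs 100-9 = 91; ticks = ceil(91/1.1) = ceil(82.7273) = 83; reading at tick 83 = 9 + 1.1*83 = 100.3000
clock 2: start=48, rate=1.2, needs 100-48 = 52; ticks = ceil(52/1.2) = ceil(43.3333) = 44; reading at tick 44 = 48 + 1.2*44 = 100.8000
clock 3: start=2, rate=1.25, needs 100-2 = 98; ticks = ceil(98/1.25) = ceil(78.4000) = 79; reading at tick 79 = 2 + 1.25*79 = 100.7500
Minimum tick count = 44; winners = [2]; smallest index = 2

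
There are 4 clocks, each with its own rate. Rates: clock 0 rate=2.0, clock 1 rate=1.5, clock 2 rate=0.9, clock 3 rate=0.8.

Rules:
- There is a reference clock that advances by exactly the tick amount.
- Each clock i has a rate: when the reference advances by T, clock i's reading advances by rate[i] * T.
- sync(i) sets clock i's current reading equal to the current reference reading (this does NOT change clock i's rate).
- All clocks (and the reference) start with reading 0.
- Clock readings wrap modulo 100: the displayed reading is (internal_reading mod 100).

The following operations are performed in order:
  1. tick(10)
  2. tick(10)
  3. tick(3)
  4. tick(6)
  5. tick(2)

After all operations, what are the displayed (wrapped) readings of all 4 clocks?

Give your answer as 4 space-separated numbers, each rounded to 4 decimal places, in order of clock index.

Answer: 62.0000 46.5000 27.9000 24.8000

Derivation:
After op 1 tick(10): ref=10.0000 raw=[20.0000 15.0000 9.0000 8.0000]
After op 2 tick(10): ref=20.0000 raw=[40.0000 30.0000 18.0000 16.0000]
After op 3 tick(3): ref=23.0000 raw=[46.0000 34.5000 20.7000 18.4000]
After op 4 tick(6): ref=29.0000 raw=[58.0000 43.5000 26.1000 23.2000]
After op 5 tick(2): ref=31.0000 raw=[62.0000 46.5000 27.9000 24.8000]
Wrap final raw readings (mod 100): 62.0000 mod 100 = 62.0000; 46.5000 mod 100 = 46.5000; 27.9000 mod 100 = 27.9000; 24.8000 mod 100 = 24.8000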